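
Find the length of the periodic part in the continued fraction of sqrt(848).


Run the CF algorithm for sqrt(848).
a_0 = floor(sqrt(848)) = 29; set m_0=0, q_0=1.
Recurrence: m' = q*a - m,  q' = (d - m'^2)/q,  a' = floor((a_0 + m')/q').
  step 1: m=29, q=7, a=8
  step 2: m=27, q=17, a=3
  step 3: m=24, q=16, a=3
  step 4: m=24, q=17, a=3
  step 5: m=27, q=7, a=8
  step 6: m=29, q=1, a=58
a_6 = 2*a_0 = 58, so the period closes here.
sqrt(848) = [29; 8, 3, 3, 3, 8, 58]
Period length = 6

6


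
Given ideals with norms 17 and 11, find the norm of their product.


N(IJ) = N(I) * N(J)
= 17 * 11
= 187

187


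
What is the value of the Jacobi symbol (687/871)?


Compute (687/871) via quadratic reciprocity:
  reciprocity: (687/871) -> -(871/687)
  reduce: (184/687)
  pull out 2: (2/687) = +1  (since 687 mod 8 = 7)
  pull out 2: (2/687) = +1  (since 687 mod 8 = 7)
  pull out 2: (2/687) = +1  (since 687 mod 8 = 7)
  reciprocity: (23/687) -> -(687/23)
  reduce: (20/23)
  pull out 2: (2/23) = +1  (since 23 mod 8 = 7)
  pull out 2: (2/23) = +1  (since 23 mod 8 = 7)
  reciprocity: (5/23) -> +(23/5)
  reduce: (3/5)
  reciprocity: (3/5) -> +(5/3)
  reduce: (2/3)
  pull out 2: (2/3) = -1  (since 3 mod 8 = 3)
  (1/3) = 1
Product of signs = -1

-1


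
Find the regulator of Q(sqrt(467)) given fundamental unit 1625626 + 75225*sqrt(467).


epsilon = 1625626 + 75225*sqrt(467)
= 3.2513e+06
R = ln(3.2513e+06)
= 14.9946

14.9946


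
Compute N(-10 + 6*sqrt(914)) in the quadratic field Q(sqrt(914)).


N(a + b*sqrt(d)) = a^2 - d*b^2
= (-10)^2 - (914)*(6)^2
= 100 - 32904
= -32804

-32804


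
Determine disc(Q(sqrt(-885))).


For K = Q(sqrt(d)) with d squarefree: disc(K) = d if d = 1 mod 4, and disc(K) = 4d if d = 2 or 3 mod 4.
Here d = -885, and d mod 4 = 3.
d = 3 mod 4, not 1 (O_K = Z[sqrt(d)]), so disc(K) = 4d = 4 * (-885) = -3540

-3540


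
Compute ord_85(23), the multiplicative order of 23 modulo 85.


We want ord_85(23), the smallest k >= 1 with 23^k = 1 mod 85.
n = 85 = 5 * 17, phi(85) = 64; the order divides phi(n).
Divisors of 64: 1, 2, 4, 8, 16, 32, 64
Repeated squaring mod 85: 23^1 = 23, 23^2 = 19, 23^4 = 21, 23^8 = 16, 23^16 = 1, 23^32 = 1, 23^64 = 1
Test divisors in increasing order:
  k=1: 23^1 = 23 mod 85
  k=2: 23^2 = 19 mod 85
  k=4: 23^4 = 21 mod 85
  k=8: 23^8 = 16 mod 85
  k=16: 23^16 = 1 mod 85  <- first divisor giving 1
Order = 16

16


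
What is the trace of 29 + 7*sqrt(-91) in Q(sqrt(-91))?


Tr(a + b*sqrt(d)) = (a + b*sqrt(d)) + (a - b*sqrt(d)) = 2a
= 2 * (29)
= 58

58


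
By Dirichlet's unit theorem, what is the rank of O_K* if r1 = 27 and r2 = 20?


By Dirichlet's unit theorem:
rank = r1 + r2 - 1
= 27 + 20 - 1
= 46

46


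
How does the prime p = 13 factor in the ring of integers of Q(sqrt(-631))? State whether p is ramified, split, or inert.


K = Q(sqrt(-631)). Since d mod 4 = 1, disc(K) = -631.
Check p | disc: -631 mod 13 = 6.
p does not divide disc. Compute Legendre symbol (d/p):
6^((13-1)/2) mod 13 = -1
(d/p) = -1, so p is inert: (p) stays prime with e=1, f=2, g=1.
Therefore p is inert.

inert


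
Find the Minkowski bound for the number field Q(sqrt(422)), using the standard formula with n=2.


d = 422, d mod 4 = 2, so disc(K) = 4d = 1688; |disc(K)| = 1688
Real quadratic field, so n = 2, s = r2 = 0, r1 = 2
M = (n!/n^n) * (4/pi)^s * sqrt(|disc(K)|) = (2!/2^2) * (4/pi)^0 * sqrt(1688)
= 0.5 * 1.000000 * 41.085277
= 20.5426

20.5426


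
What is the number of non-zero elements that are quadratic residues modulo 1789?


For prime p, the number of non-zero quadratic residues is (p-1)/2.
= (1789-1)/2
= 894

894


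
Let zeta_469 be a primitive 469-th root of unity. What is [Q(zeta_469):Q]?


The degree equals Euler's totient phi(469).
469 = 7 * 67
phi(469) = 396

396


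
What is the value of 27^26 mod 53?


p = 53 is prime and the exponent is (p-1)/2 = 26, so by Euler's criterion 27^26 = (27/53) = +1 or -1 mod 53.
Compute by square-and-multiply:
  26 = 16 + 8 + 2 (binary 11010)
  Repeated squaring mod 53: 27^1 = 27, 27^2 = 40, 27^4 = 10, 27^8 = 47, 27^16 = 36
  27^26 = 27^16 * 27^8 * 27^2 = 36 * 47 * 40 mod 53
    36 * 47 = 1692 = 49 mod 53
    49 * 40 = 1960 = 52 mod 53
  27^26 = 52 mod 53
Result 52 = p - 1 = -1 mod 53: 27 is a quadratic non-residue mod 53. As a residue in [0, p-1] the value is 52.
27^26 mod 53 = 52

52


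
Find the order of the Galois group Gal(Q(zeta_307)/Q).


|Gal(Q(zeta_307)/Q)| = phi(307)
= 306

306


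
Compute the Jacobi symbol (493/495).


Compute (493/495) via quadratic reciprocity:
  reciprocity: (493/495) -> +(495/493)
  reduce: (2/493)
  pull out 2: (2/493) = -1  (since 493 mod 8 = 5)
  (1/493) = 1
Product of signs = -1

-1


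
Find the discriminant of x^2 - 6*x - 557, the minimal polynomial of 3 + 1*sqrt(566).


The element 3 + 1*sqrt(566) has minimal polynomial:
x^2 - 6*x - 557
Discriminant = (-6)^2 - 4*(-557)
= 36 + 2228
= 2264

2264


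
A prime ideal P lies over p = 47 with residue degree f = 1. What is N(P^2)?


N(P^a) = p^(a*f)
= 47^(2*1)
= 47^2
= 2209

2209


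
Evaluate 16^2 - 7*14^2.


x^2 - d*y^2
= 16^2 - 7*14^2
= 256 - 1372
= -1116

-1116


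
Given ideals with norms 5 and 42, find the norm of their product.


N(IJ) = N(I) * N(J)
= 5 * 42
= 210

210


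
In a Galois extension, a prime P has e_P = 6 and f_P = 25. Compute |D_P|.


|D_P| = e * f
= 6 * 25
= 150

150


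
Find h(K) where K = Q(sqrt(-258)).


K = Q(sqrt(-258)). d mod 4 = 2, so D = disc(K) = 4d = -1032
h(K) equals the number of primitive reduced positive-definite forms (a, b, c) = a*x^2 + b*x*y + c*y^2 with b^2 - 4ac = D,
where reduced means |b| <= a <= c, with b >= 0 whenever |b| = a or a = c, and primitive means gcd(a, b, c) = 1.
Reduced forces 3a^2 <= |D| = 1032, so 1 <= a <= 18; b must have the parity of D, and c = (b^2 - D)/(4a) must be an integer >= a.
Enumerate a = 1..18, b in [-a, a]:
  a=1: (1, 0, 258)  [1]
  a=2: (2, 0, 129)  [1]
  a=3: (3, 0, 86)  [1]
  a=4..5: none
  a=6: (6, 0, 43)  [1]
  a=7: (7, -2, 37), (7, 2, 37)  [2]
  a=8..13: none
  a=14: (14, -12, 21), (14, 12, 21)  [2]
  a=15..18: none
Total reduced forms: 1 + 1 + 1 + 1 + 2 + 2 = 8
h = 8

8


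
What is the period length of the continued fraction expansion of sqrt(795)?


Run the CF algorithm for sqrt(795).
a_0 = floor(sqrt(795)) = 28; set m_0=0, q_0=1.
Recurrence: m' = q*a - m,  q' = (d - m'^2)/q,  a' = floor((a_0 + m')/q').
  step 1: m=28, q=11, a=5
  step 2: m=27, q=6, a=9
  step 3: m=27, q=11, a=5
  step 4: m=28, q=1, a=56
a_4 = 2*a_0 = 56, so the period closes here.
sqrt(795) = [28; 5, 9, 5, 56]
Period length = 4

4


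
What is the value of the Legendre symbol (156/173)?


p = 173 is prime, so compute (156/173) with the reciprocity algorithm (Jacobi-symbol steps: pull out 2s via (2/n), flip via reciprocity, reduce):
  pull out 2: (2/173) = -1  (since 173 mod 8 = 5)
  pull out 2: (2/173) = -1  (since 173 mod 8 = 5)
  reciprocity: (39/173) -> +(173/39)
  reduce: (17/39)
  reciprocity: (17/39) -> +(39/17)
  reduce: (5/17)
  reciprocity: (5/17) -> +(17/5)
  reduce: (2/5)
  pull out 2: (2/5) = -1  (since 5 mod 8 = 5)
  (1/5) = 1
Product of signs = -1
(156/173) = -1

-1


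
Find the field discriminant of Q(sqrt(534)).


For K = Q(sqrt(d)) with d squarefree: disc(K) = d if d = 1 mod 4, and disc(K) = 4d if d = 2 or 3 mod 4.
Here d = 534, and d mod 4 = 2.
d = 2 mod 4, not 1 (O_K = Z[sqrt(d)]), so disc(K) = 4d = 4 * (534) = 2136

2136


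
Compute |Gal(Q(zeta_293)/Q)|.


|Gal(Q(zeta_293)/Q)| = phi(293)
= 292

292


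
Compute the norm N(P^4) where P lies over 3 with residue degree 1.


N(P^a) = p^(a*f)
= 3^(4*1)
= 3^4
= 81

81


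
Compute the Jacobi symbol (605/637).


Compute (605/637) via quadratic reciprocity:
  reciprocity: (605/637) -> +(637/605)
  reduce: (32/605)
  pull out 2: (2/605) = -1  (since 605 mod 8 = 5)
  pull out 2: (2/605) = -1  (since 605 mod 8 = 5)
  pull out 2: (2/605) = -1  (since 605 mod 8 = 5)
  pull out 2: (2/605) = -1  (since 605 mod 8 = 5)
  pull out 2: (2/605) = -1  (since 605 mod 8 = 5)
  (1/605) = 1
Product of signs = -1

-1


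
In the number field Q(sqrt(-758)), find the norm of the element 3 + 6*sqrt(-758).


N(a + b*sqrt(d)) = a^2 - d*b^2
= (3)^2 - (-758)*(6)^2
= 9 + 27288
= 27297

27297


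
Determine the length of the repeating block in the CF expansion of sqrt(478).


Run the CF algorithm for sqrt(478).
a_0 = floor(sqrt(478)) = 21; set m_0=0, q_0=1.
Recurrence: m' = q*a - m,  q' = (d - m'^2)/q,  a' = floor((a_0 + m')/q').
  step 1: m=21, q=37, a=1
  step 2: m=16, q=6, a=6
  step 3: m=20, q=13, a=3
  step 4: m=19, q=9, a=4
  step 5: m=17, q=21, a=1
  step 6: m=4, q=22, a=1
  step 7: m=18, q=7, a=5
  step 8: m=17, q=27, a=1
  step 9: m=10, q=14, a=2
  step 10: m=18, q=11, a=3
  step 11: m=15, q=23, a=1
  step 12: m=8, q=18, a=1
  step 13: m=10, q=21, a=1
  step 14: m=11, q=17, a=1
  step 15: m=6, q=26, a=1
  step 16: m=20, q=3, a=13
  step 17: m=19, q=39, a=1
  step 18: m=20, q=2, a=20
  step 19: m=20, q=39, a=1
  step 20: m=19, q=3, a=13
  step 21: m=20, q=26, a=1
  step 22: m=6, q=17, a=1
  step 23: m=11, q=21, a=1
  step 24: m=10, q=18, a=1
  step 25: m=8, q=23, a=1
  step 26: m=15, q=11, a=3
  step 27: m=18, q=14, a=2
  step 28: m=10, q=27, a=1
  step 29: m=17, q=7, a=5
  step 30: m=18, q=22, a=1
  step 31: m=4, q=21, a=1
  step 32: m=17, q=9, a=4
  step 33: m=19, q=13, a=3
  step 34: m=20, q=6, a=6
  step 35: m=16, q=37, a=1
  step 36: m=21, q=1, a=42
a_36 = 2*a_0 = 42, so the period closes here.
sqrt(478) = [21; 1, 6, 3, 4, 1, 1, 5, 1, 2, 3, 1, 1, 1, 1, 1, 13, 1, 20, 1, 13, 1, 1, 1, 1, 1, 3, 2, 1, 5, 1, 1, 4, 3, 6, 1, 42]
Period length = 36

36


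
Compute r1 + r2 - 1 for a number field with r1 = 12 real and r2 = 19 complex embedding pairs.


By Dirichlet's unit theorem:
rank = r1 + r2 - 1
= 12 + 19 - 1
= 30

30


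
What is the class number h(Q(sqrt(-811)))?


K = Q(sqrt(-811)). d mod 4 = 1, so D = disc(K) = d = -811
h(K) equals the number of primitive reduced positive-definite forms (a, b, c) = a*x^2 + b*x*y + c*y^2 with b^2 - 4ac = D,
where reduced means |b| <= a <= c, with b >= 0 whenever |b| = a or a = c, and primitive means gcd(a, b, c) = 1.
Reduced forces 3a^2 <= |D| = 811, so 1 <= a <= 16; b must have the parity of D, and c = (b^2 - D)/(4a) must be an integer >= a.
Enumerate a = 1..16, b in [-a, a]:
  a=1: (1, 1, 203)  [1]
  a=2..4: none
  a=5: (5, -3, 41), (5, 3, 41)  [2]
  a=6: none
  a=7: (7, -1, 29), (7, 1, 29)  [2]
  a=8..10: none
  a=11: (11, -5, 19), (11, 5, 19)  [2]
  a=12..16: none
Total reduced forms: 1 + 2 + 2 + 2 = 7
h = 7

7


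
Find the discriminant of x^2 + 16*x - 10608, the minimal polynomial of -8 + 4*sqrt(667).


The element -8 + 4*sqrt(667) has minimal polynomial:
x^2 + 16*x - 10608
Discriminant = (16)^2 - 4*(-10608)
= 256 + 42432
= 42688

42688


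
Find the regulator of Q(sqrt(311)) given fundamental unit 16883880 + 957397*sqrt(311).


epsilon = 16883880 + 957397*sqrt(311)
= 3.3768e+07
R = ln(3.3768e+07)
= 17.3350

17.3350


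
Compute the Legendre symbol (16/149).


p = 149 is prime, so compute (16/149) with the reciprocity algorithm (Jacobi-symbol steps: pull out 2s via (2/n), flip via reciprocity, reduce):
  pull out 2: (2/149) = -1  (since 149 mod 8 = 5)
  pull out 2: (2/149) = -1  (since 149 mod 8 = 5)
  pull out 2: (2/149) = -1  (since 149 mod 8 = 5)
  pull out 2: (2/149) = -1  (since 149 mod 8 = 5)
  (1/149) = 1
Product of signs = 1
(16/149) = 1

1


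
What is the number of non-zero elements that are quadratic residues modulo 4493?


For prime p, the number of non-zero quadratic residues is (p-1)/2.
= (4493-1)/2
= 2246

2246


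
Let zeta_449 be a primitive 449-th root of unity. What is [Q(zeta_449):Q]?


The degree equals Euler's totient phi(449).
449 = 449
phi(449) = 448

448


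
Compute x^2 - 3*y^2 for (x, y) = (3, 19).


x^2 - d*y^2
= 3^2 - 3*19^2
= 9 - 1083
= -1074

-1074


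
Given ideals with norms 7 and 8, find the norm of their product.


N(IJ) = N(I) * N(J)
= 7 * 8
= 56

56


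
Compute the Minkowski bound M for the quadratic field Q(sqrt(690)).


d = 690, d mod 4 = 2, so disc(K) = 4d = 2760; |disc(K)| = 2760
Real quadratic field, so n = 2, s = r2 = 0, r1 = 2
M = (n!/n^n) * (4/pi)^s * sqrt(|disc(K)|) = (2!/2^2) * (4/pi)^0 * sqrt(2760)
= 0.5 * 1.000000 * 52.535702
= 26.2679

26.2679


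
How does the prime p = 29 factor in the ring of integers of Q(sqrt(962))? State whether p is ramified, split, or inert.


K = Q(sqrt(962)). Since d mod 4 = 2, disc(K) = 3848.
Check p | disc: 3848 mod 29 = 20.
p does not divide disc. Compute Legendre symbol (d/p):
5^((29-1)/2) mod 29 = 1
(d/p) = 1, so p splits: (p) = P*P' with e=1, f=1, g=2.
Therefore p is split.

split


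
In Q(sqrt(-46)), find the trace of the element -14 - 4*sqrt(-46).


Tr(a + b*sqrt(d)) = (a + b*sqrt(d)) + (a - b*sqrt(d)) = 2a
= 2 * (-14)
= -28

-28


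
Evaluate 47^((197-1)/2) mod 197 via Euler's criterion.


p = 197 is prime and the exponent is (p-1)/2 = 98, so by Euler's criterion 47^98 = (47/197) = +1 or -1 mod 197.
Compute by square-and-multiply:
  98 = 64 + 32 + 2 (binary 1100010)
  Repeated squaring mod 197: 47^1 = 47, 47^2 = 42, 47^4 = 188, 47^8 = 81, 47^16 = 60, 47^32 = 54, 47^64 = 158
  47^98 = 47^64 * 47^32 * 47^2 = 158 * 54 * 42 mod 197
    158 * 54 = 8532 = 61 mod 197
    61 * 42 = 2562 = 1 mod 197
  47^98 = 1 mod 197
Result 1: 47 is a quadratic residue mod 197.
47^98 mod 197 = 1

1


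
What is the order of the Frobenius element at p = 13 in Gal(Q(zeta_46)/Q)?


The Frobenius at p in Gal(Q(zeta_n)/Q) = (Z/nZ)* is the class of p, so its order is ord_46(13), the smallest k >= 1 with 13^k = 1 mod 46.
n = 46 = 2 * 23, phi(46) = 22; the order divides phi(n).
Divisors of 22: 1, 2, 11, 22
Repeated squaring mod 46: 13^1 = 13, 13^2 = 31, 13^4 = 41, 13^8 = 25, 13^16 = 27
Test divisors in increasing order:
  k=1: 13^1 = 13 mod 46
  k=2: 13^2 = 31 mod 46
  k=11: 13^11 = 25 * 31 * 13 = 1 mod 46  <- first divisor giving 1
Order = 11

11


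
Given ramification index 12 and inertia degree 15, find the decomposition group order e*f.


|D_P| = e * f
= 12 * 15
= 180

180


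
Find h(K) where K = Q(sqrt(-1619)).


K = Q(sqrt(-1619)). d mod 4 = 1, so D = disc(K) = d = -1619
h(K) equals the number of primitive reduced positive-definite forms (a, b, c) = a*x^2 + b*x*y + c*y^2 with b^2 - 4ac = D,
where reduced means |b| <= a <= c, with b >= 0 whenever |b| = a or a = c, and primitive means gcd(a, b, c) = 1.
Reduced forces 3a^2 <= |D| = 1619, so 1 <= a <= 23; b must have the parity of D, and c = (b^2 - D)/(4a) must be an integer >= a.
Enumerate a = 1..23, b in [-a, a]:
  a=1: (1, 1, 405)  [1]
  a=2: none
  a=3: (3, -1, 135), (3, 1, 135)  [2]
  a=4: none
  a=5: (5, -1, 81), (5, 1, 81)  [2]
  a=6..8: none
  a=9: (9, -1, 45), (9, 1, 45)  [2]
  a=10: none
  a=11: (11, -3, 37), (11, 3, 37)  [2]
  a=12..14: none
  a=15: (15, -11, 29), (15, -1, 27), (15, 1, 27), (15, 11, 29)  [4]
  a=16: none
  a=17: (17, -9, 25), (17, 9, 25)  [2]
  a=18..23: none
Total reduced forms: 1 + 2 + 2 + 2 + 2 + 4 + 2 = 15
h = 15

15


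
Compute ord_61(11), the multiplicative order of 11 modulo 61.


We want ord_61(11), the smallest k >= 1 with 11^k = 1 mod 61.
n = 61 = 61, phi(61) = 60; the order divides phi(n).
Divisors of 60: 1, 2, 3, 4, 5, 6, 10, 12, 15, 20, 30, 60
Repeated squaring mod 61: 11^1 = 11, 11^2 = 60, 11^4 = 1, 11^8 = 1, 11^16 = 1, 11^32 = 1
Test divisors in increasing order:
  k=1: 11^1 = 11 mod 61
  k=2: 11^2 = 60 mod 61
  k=3: 11^3 = 60 * 11 = 50 mod 61
  k=4: 11^4 = 1 mod 61  <- first divisor giving 1
Order = 4

4


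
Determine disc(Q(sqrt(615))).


For K = Q(sqrt(d)) with d squarefree: disc(K) = d if d = 1 mod 4, and disc(K) = 4d if d = 2 or 3 mod 4.
Here d = 615, and d mod 4 = 3.
d = 3 mod 4, not 1 (O_K = Z[sqrt(d)]), so disc(K) = 4d = 4 * (615) = 2460

2460


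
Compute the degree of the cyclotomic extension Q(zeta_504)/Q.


The degree equals Euler's totient phi(504).
504 = 2^3 * 3^2 * 7
phi(504) = 144

144


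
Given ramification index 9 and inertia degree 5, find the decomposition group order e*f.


|D_P| = e * f
= 9 * 5
= 45

45


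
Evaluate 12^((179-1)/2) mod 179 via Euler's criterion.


p = 179 is prime and the exponent is (p-1)/2 = 89, so by Euler's criterion 12^89 = (12/179) = +1 or -1 mod 179.
Compute by square-and-multiply:
  89 = 64 + 16 + 8 + 1 (binary 1011001)
  Repeated squaring mod 179: 12^1 = 12, 12^2 = 144, 12^4 = 151, 12^8 = 68, 12^16 = 149, 12^32 = 5, 12^64 = 25
  12^89 = 12^64 * 12^16 * 12^8 * 12^1 = 25 * 149 * 68 * 12 mod 179
    25 * 149 = 3725 = 145 mod 179
    145 * 68 = 9860 = 15 mod 179
    15 * 12 = 180 = 1 mod 179
  12^89 = 1 mod 179
Result 1: 12 is a quadratic residue mod 179.
12^89 mod 179 = 1

1


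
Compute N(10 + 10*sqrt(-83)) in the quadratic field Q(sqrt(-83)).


N(a + b*sqrt(d)) = a^2 - d*b^2
= (10)^2 - (-83)*(10)^2
= 100 + 8300
= 8400

8400


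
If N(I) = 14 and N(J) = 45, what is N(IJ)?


N(IJ) = N(I) * N(J)
= 14 * 45
= 630

630


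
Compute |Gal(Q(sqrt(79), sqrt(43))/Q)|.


The 2 square roots of distinct primes are multiplicatively independent over Q,
so [K:Q] = 2^2 and Gal(K/Q) is isomorphic to (Z/2Z)^2.
|Gal| = 2^2 = 4

4


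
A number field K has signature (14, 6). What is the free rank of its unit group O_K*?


By Dirichlet's unit theorem:
rank = r1 + r2 - 1
= 14 + 6 - 1
= 19

19


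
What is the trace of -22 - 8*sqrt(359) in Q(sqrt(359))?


Tr(a + b*sqrt(d)) = (a + b*sqrt(d)) + (a - b*sqrt(d)) = 2a
= 2 * (-22)
= -44

-44


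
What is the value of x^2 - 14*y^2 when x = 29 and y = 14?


x^2 - d*y^2
= 29^2 - 14*14^2
= 841 - 2744
= -1903

-1903


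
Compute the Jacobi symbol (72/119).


Compute (72/119) via quadratic reciprocity:
  pull out 2: (2/119) = +1  (since 119 mod 8 = 7)
  pull out 2: (2/119) = +1  (since 119 mod 8 = 7)
  pull out 2: (2/119) = +1  (since 119 mod 8 = 7)
  reciprocity: (9/119) -> +(119/9)
  reduce: (2/9)
  pull out 2: (2/9) = +1  (since 9 mod 8 = 1)
  (1/9) = 1
Product of signs = 1

1


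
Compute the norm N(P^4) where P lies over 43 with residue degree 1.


N(P^a) = p^(a*f)
= 43^(4*1)
= 43^4
= 3418801

3418801


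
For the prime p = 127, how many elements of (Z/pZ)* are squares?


For prime p, the number of non-zero quadratic residues is (p-1)/2.
= (127-1)/2
= 63

63


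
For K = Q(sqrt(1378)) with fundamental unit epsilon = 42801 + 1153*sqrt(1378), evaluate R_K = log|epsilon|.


epsilon = 42801 + 1153*sqrt(1378)
= 85602.0000
R = ln(85602.0000)
= 11.3575

11.3575


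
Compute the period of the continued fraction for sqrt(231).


Run the CF algorithm for sqrt(231).
a_0 = floor(sqrt(231)) = 15; set m_0=0, q_0=1.
Recurrence: m' = q*a - m,  q' = (d - m'^2)/q,  a' = floor((a_0 + m')/q').
  step 1: m=15, q=6, a=5
  step 2: m=15, q=1, a=30
a_2 = 2*a_0 = 30, so the period closes here.
sqrt(231) = [15; 5, 30]
Period length = 2

2


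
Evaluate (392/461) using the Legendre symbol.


p = 461 is prime, so compute (392/461) with the reciprocity algorithm (Jacobi-symbol steps: pull out 2s via (2/n), flip via reciprocity, reduce):
  pull out 2: (2/461) = -1  (since 461 mod 8 = 5)
  pull out 2: (2/461) = -1  (since 461 mod 8 = 5)
  pull out 2: (2/461) = -1  (since 461 mod 8 = 5)
  reciprocity: (49/461) -> +(461/49)
  reduce: (20/49)
  pull out 2: (2/49) = +1  (since 49 mod 8 = 1)
  pull out 2: (2/49) = +1  (since 49 mod 8 = 1)
  reciprocity: (5/49) -> +(49/5)
  reduce: (4/5)
  pull out 2: (2/5) = -1  (since 5 mod 8 = 5)
  pull out 2: (2/5) = -1  (since 5 mod 8 = 5)
  (1/5) = 1
Product of signs = -1
(392/461) = -1

-1


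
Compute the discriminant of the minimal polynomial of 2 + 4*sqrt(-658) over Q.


The element 2 + 4*sqrt(-658) has minimal polynomial:
x^2 - 4*x + 10532
Discriminant = (-4)^2 - 4*(10532)
= 16 - 42128
= -42112

-42112


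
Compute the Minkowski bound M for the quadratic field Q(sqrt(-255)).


d = -255, d mod 4 = 1, so disc(K) = d = -255; |disc(K)| = 255
Imaginary quadratic field, so n = 2, s = r2 = 1, r1 = 0
M = (n!/n^n) * (4/pi)^s * sqrt(|disc(K)|) = (2!/2^2) * (4/pi)^1 * sqrt(255)
= 0.5 * 1.273240 * 15.968719
= 10.1660

10.1660


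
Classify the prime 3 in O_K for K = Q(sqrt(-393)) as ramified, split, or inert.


K = Q(sqrt(-393)). Since d mod 4 = 3, disc(K) = -1572.
Check p | disc: -1572 mod 3 = 0.
p divides disc, so p ramifies: (p) = P^2 with e=2, f=1, g=1.
Therefore p is ramified.

ramified


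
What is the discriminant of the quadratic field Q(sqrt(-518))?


For K = Q(sqrt(d)) with d squarefree: disc(K) = d if d = 1 mod 4, and disc(K) = 4d if d = 2 or 3 mod 4.
Here d = -518, and d mod 4 = 2.
d = 2 mod 4, not 1 (O_K = Z[sqrt(d)]), so disc(K) = 4d = 4 * (-518) = -2072

-2072


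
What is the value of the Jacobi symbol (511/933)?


Compute (511/933) via quadratic reciprocity:
  reciprocity: (511/933) -> +(933/511)
  reduce: (422/511)
  pull out 2: (2/511) = +1  (since 511 mod 8 = 7)
  reciprocity: (211/511) -> -(511/211)
  reduce: (89/211)
  reciprocity: (89/211) -> +(211/89)
  reduce: (33/89)
  reciprocity: (33/89) -> +(89/33)
  reduce: (23/33)
  reciprocity: (23/33) -> +(33/23)
  reduce: (10/23)
  pull out 2: (2/23) = +1  (since 23 mod 8 = 7)
  reciprocity: (5/23) -> +(23/5)
  reduce: (3/5)
  reciprocity: (3/5) -> +(5/3)
  reduce: (2/3)
  pull out 2: (2/3) = -1  (since 3 mod 8 = 3)
  (1/3) = 1
Product of signs = 1

1


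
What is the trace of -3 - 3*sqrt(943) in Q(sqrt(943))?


Tr(a + b*sqrt(d)) = (a + b*sqrt(d)) + (a - b*sqrt(d)) = 2a
= 2 * (-3)
= -6

-6


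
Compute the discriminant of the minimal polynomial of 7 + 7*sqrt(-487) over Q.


The element 7 + 7*sqrt(-487) has minimal polynomial:
x^2 - 14*x + 23912
Discriminant = (-14)^2 - 4*(23912)
= 196 - 95648
= -95452

-95452


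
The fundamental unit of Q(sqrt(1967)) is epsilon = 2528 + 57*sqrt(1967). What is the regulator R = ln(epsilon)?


epsilon = 2528 + 57*sqrt(1967)
= 5055.9998
R = ln(5055.9998)
= 8.5283

8.5283


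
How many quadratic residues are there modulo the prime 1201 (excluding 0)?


For prime p, the number of non-zero quadratic residues is (p-1)/2.
= (1201-1)/2
= 600

600


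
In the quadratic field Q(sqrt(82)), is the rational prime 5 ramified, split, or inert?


K = Q(sqrt(82)). Since d mod 4 = 2, disc(K) = 328.
Check p | disc: 328 mod 5 = 3.
p does not divide disc. Compute Legendre symbol (d/p):
2^((5-1)/2) mod 5 = -1
(d/p) = -1, so p is inert: (p) stays prime with e=1, f=2, g=1.
Therefore p is inert.

inert


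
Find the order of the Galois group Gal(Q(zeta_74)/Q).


|Gal(Q(zeta_74)/Q)| = phi(74)
= 36

36


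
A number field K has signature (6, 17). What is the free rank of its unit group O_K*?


By Dirichlet's unit theorem:
rank = r1 + r2 - 1
= 6 + 17 - 1
= 22

22


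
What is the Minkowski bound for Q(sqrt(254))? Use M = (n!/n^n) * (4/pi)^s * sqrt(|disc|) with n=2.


d = 254, d mod 4 = 2, so disc(K) = 4d = 1016; |disc(K)| = 1016
Real quadratic field, so n = 2, s = r2 = 0, r1 = 2
M = (n!/n^n) * (4/pi)^s * sqrt(|disc(K)|) = (2!/2^2) * (4/pi)^0 * sqrt(1016)
= 0.5 * 1.000000 * 31.874755
= 15.9374

15.9374


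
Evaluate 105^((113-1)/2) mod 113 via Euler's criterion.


p = 113 is prime and the exponent is (p-1)/2 = 56, so by Euler's criterion 105^56 = (105/113) = +1 or -1 mod 113.
Compute by square-and-multiply:
  56 = 32 + 16 + 8 (binary 111000)
  Repeated squaring mod 113: 105^1 = 105, 105^2 = 64, 105^4 = 28, 105^8 = 106, 105^16 = 49, 105^32 = 28
  105^56 = 105^32 * 105^16 * 105^8 = 28 * 49 * 106 mod 113
    28 * 49 = 1372 = 16 mod 113
    16 * 106 = 1696 = 1 mod 113
  105^56 = 1 mod 113
Result 1: 105 is a quadratic residue mod 113.
105^56 mod 113 = 1

1


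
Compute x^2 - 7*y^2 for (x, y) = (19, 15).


x^2 - d*y^2
= 19^2 - 7*15^2
= 361 - 1575
= -1214

-1214


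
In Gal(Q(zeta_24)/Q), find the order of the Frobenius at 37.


The Frobenius at p in Gal(Q(zeta_n)/Q) = (Z/nZ)* is the class of p, so its order is ord_24(37), the smallest k >= 1 with 37^k = 1 mod 24.
n = 24 = 2^3 * 3, phi(24) = 8; the order divides phi(n).
Divisors of 8: 1, 2, 4, 8
Repeated squaring mod 24: 37^1 = 13, 37^2 = 1, 37^4 = 1, 37^8 = 1
Test divisors in increasing order:
  k=1: 37^1 = 13 mod 24
  k=2: 37^2 = 1 mod 24  <- first divisor giving 1
Order = 2

2


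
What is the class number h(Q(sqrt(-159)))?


K = Q(sqrt(-159)). d mod 4 = 1, so D = disc(K) = d = -159
h(K) equals the number of primitive reduced positive-definite forms (a, b, c) = a*x^2 + b*x*y + c*y^2 with b^2 - 4ac = D,
where reduced means |b| <= a <= c, with b >= 0 whenever |b| = a or a = c, and primitive means gcd(a, b, c) = 1.
Reduced forces 3a^2 <= |D| = 159, so 1 <= a <= 7; b must have the parity of D, and c = (b^2 - D)/(4a) must be an integer >= a.
Enumerate a = 1..7, b in [-a, a]:
  a=1: (1, 1, 40)  [1]
  a=2: (2, -1, 20), (2, 1, 20)  [2]
  a=3: (3, 3, 14)  [1]
  a=4: (4, -1, 10), (4, 1, 10)  [2]
  a=5: (5, -1, 8), (5, 1, 8)  [2]
  a=6: (6, -3, 7), (6, 3, 7)  [2]
  a=7: none
Total reduced forms: 1 + 2 + 1 + 2 + 2 + 2 = 10
h = 10

10


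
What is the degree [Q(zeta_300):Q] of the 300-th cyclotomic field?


The degree equals Euler's totient phi(300).
300 = 2^2 * 3 * 5^2
phi(300) = 80

80


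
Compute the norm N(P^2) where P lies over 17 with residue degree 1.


N(P^a) = p^(a*f)
= 17^(2*1)
= 17^2
= 289

289


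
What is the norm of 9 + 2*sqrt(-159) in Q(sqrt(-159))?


N(a + b*sqrt(d)) = a^2 - d*b^2
= (9)^2 - (-159)*(2)^2
= 81 + 636
= 717

717


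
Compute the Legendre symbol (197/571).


p = 571 is prime, so compute (197/571) with the reciprocity algorithm (Jacobi-symbol steps: pull out 2s via (2/n), flip via reciprocity, reduce):
  reciprocity: (197/571) -> +(571/197)
  reduce: (177/197)
  reciprocity: (177/197) -> +(197/177)
  reduce: (20/177)
  pull out 2: (2/177) = +1  (since 177 mod 8 = 1)
  pull out 2: (2/177) = +1  (since 177 mod 8 = 1)
  reciprocity: (5/177) -> +(177/5)
  reduce: (2/5)
  pull out 2: (2/5) = -1  (since 5 mod 8 = 5)
  (1/5) = 1
Product of signs = -1
(197/571) = -1

-1


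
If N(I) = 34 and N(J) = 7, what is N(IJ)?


N(IJ) = N(I) * N(J)
= 34 * 7
= 238

238


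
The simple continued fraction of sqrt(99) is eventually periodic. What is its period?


Run the CF algorithm for sqrt(99).
a_0 = floor(sqrt(99)) = 9; set m_0=0, q_0=1.
Recurrence: m' = q*a - m,  q' = (d - m'^2)/q,  a' = floor((a_0 + m')/q').
  step 1: m=9, q=18, a=1
  step 2: m=9, q=1, a=18
a_2 = 2*a_0 = 18, so the period closes here.
sqrt(99) = [9; 1, 18]
Period length = 2

2


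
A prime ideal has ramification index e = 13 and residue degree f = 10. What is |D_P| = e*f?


|D_P| = e * f
= 13 * 10
= 130

130


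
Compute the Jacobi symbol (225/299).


Compute (225/299) via quadratic reciprocity:
  reciprocity: (225/299) -> +(299/225)
  reduce: (74/225)
  pull out 2: (2/225) = +1  (since 225 mod 8 = 1)
  reciprocity: (37/225) -> +(225/37)
  reduce: (3/37)
  reciprocity: (3/37) -> +(37/3)
  reduce: (1/3)
  (1/3) = 1
Product of signs = 1

1


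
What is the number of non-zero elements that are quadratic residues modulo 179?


For prime p, the number of non-zero quadratic residues is (p-1)/2.
= (179-1)/2
= 89

89


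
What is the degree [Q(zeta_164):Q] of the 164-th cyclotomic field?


The degree equals Euler's totient phi(164).
164 = 2^2 * 41
phi(164) = 80

80


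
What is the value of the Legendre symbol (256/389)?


p = 389 is prime, so compute (256/389) with the reciprocity algorithm (Jacobi-symbol steps: pull out 2s via (2/n), flip via reciprocity, reduce):
  pull out 2: (2/389) = -1  (since 389 mod 8 = 5)
  pull out 2: (2/389) = -1  (since 389 mod 8 = 5)
  pull out 2: (2/389) = -1  (since 389 mod 8 = 5)
  pull out 2: (2/389) = -1  (since 389 mod 8 = 5)
  pull out 2: (2/389) = -1  (since 389 mod 8 = 5)
  pull out 2: (2/389) = -1  (since 389 mod 8 = 5)
  pull out 2: (2/389) = -1  (since 389 mod 8 = 5)
  pull out 2: (2/389) = -1  (since 389 mod 8 = 5)
  (1/389) = 1
Product of signs = 1
(256/389) = 1

1


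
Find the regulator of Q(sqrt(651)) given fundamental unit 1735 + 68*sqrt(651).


epsilon = 1735 + 68*sqrt(651)
= 3469.9997
R = ln(3469.9997)
= 8.1519

8.1519


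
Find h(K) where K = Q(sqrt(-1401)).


K = Q(sqrt(-1401)). d mod 4 = 3, so D = disc(K) = 4d = -5604
h(K) equals the number of primitive reduced positive-definite forms (a, b, c) = a*x^2 + b*x*y + c*y^2 with b^2 - 4ac = D,
where reduced means |b| <= a <= c, with b >= 0 whenever |b| = a or a = c, and primitive means gcd(a, b, c) = 1.
Reduced forces 3a^2 <= |D| = 5604, so 1 <= a <= 43; b must have the parity of D, and c = (b^2 - D)/(4a) must be an integer >= a.
Enumerate a = 1..43, b in [-a, a]:
  a=1: (1, 0, 1401)  [1]
  a=2: (2, 2, 701)  [1]
  a=3: (3, 0, 467)  [1]
  a=4: none
  a=5: (5, -4, 281), (5, 4, 281)  [2]
  a=6: (6, 6, 235)  [1]
  a=7..9: none
  a=10: (10, -6, 141), (10, 6, 141)  [2]
  a=11..12: none
  a=13: (13, -8, 109), (13, 8, 109)  [2]
  a=14: none
  a=15: (15, -6, 94), (15, 6, 94)  [2]
  a=16..18: none
  a=19: (19, -18, 78), (19, 18, 78)  [2]
  a=20..22: none
  a=23: (23, -10, 62), (23, 10, 62)  [2]
  a=24: none
  a=25: (25, -14, 58), (25, 14, 58)  [2]
  a=26: (26, -18, 57), (26, 18, 57)  [2]
  a=27..28: none
  a=29: (29, -14, 50), (29, 14, 50)  [2]
  a=30: (30, -6, 47), (30, 6, 47)  [2]
  a=31: (31, -10, 46), (31, 10, 46)  [2]
  a=32..37: none
  a=38: (38, -18, 39), (38, 18, 39)  [2]
  a=39..43: none
Total reduced forms: 1 + 1 + 1 + 2 + 1 + 2 + 2 + 2 + 2 + 2 + 2 + 2 + 2 + 2 + 2 + 2 = 28
h = 28

28


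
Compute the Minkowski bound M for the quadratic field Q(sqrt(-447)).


d = -447, d mod 4 = 1, so disc(K) = d = -447; |disc(K)| = 447
Imaginary quadratic field, so n = 2, s = r2 = 1, r1 = 0
M = (n!/n^n) * (4/pi)^s * sqrt(|disc(K)|) = (2!/2^2) * (4/pi)^1 * sqrt(447)
= 0.5 * 1.273240 * 21.142375
= 13.4597

13.4597


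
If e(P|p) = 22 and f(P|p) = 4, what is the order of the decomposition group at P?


|D_P| = e * f
= 22 * 4
= 88

88


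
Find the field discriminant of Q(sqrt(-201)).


For K = Q(sqrt(d)) with d squarefree: disc(K) = d if d = 1 mod 4, and disc(K) = 4d if d = 2 or 3 mod 4.
Here d = -201, and d mod 4 = 3.
d = 3 mod 4, not 1 (O_K = Z[sqrt(d)]), so disc(K) = 4d = 4 * (-201) = -804

-804


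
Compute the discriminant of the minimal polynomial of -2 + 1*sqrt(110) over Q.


The element -2 + 1*sqrt(110) has minimal polynomial:
x^2 + 4*x - 106
Discriminant = (4)^2 - 4*(-106)
= 16 + 424
= 440

440


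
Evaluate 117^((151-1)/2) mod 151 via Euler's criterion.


p = 151 is prime and the exponent is (p-1)/2 = 75, so by Euler's criterion 117^75 = (117/151) = +1 or -1 mod 151.
Compute by square-and-multiply:
  75 = 64 + 8 + 2 + 1 (binary 1001011)
  Repeated squaring mod 151: 117^1 = 117, 117^2 = 99, 117^4 = 137, 117^8 = 45, 117^16 = 62, 117^32 = 69, 117^64 = 80
  117^75 = 117^64 * 117^8 * 117^2 * 117^1 = 80 * 45 * 99 * 117 mod 151
    80 * 45 = 3600 = 127 mod 151
    127 * 99 = 12573 = 40 mod 151
    40 * 117 = 4680 = 150 mod 151
  117^75 = 150 mod 151
Result 150 = p - 1 = -1 mod 151: 117 is a quadratic non-residue mod 151. As a residue in [0, p-1] the value is 150.
117^75 mod 151 = 150

150


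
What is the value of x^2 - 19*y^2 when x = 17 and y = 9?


x^2 - d*y^2
= 17^2 - 19*9^2
= 289 - 1539
= -1250

-1250


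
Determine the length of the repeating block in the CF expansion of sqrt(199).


Run the CF algorithm for sqrt(199).
a_0 = floor(sqrt(199)) = 14; set m_0=0, q_0=1.
Recurrence: m' = q*a - m,  q' = (d - m'^2)/q,  a' = floor((a_0 + m')/q').
  step 1: m=14, q=3, a=9
  step 2: m=13, q=10, a=2
  step 3: m=7, q=15, a=1
  step 4: m=8, q=9, a=2
  step 5: m=10, q=11, a=2
  step 6: m=12, q=5, a=5
  step 7: m=13, q=6, a=4
  step 8: m=11, q=13, a=1
  step 9: m=2, q=15, a=1
  step 10: m=13, q=2, a=13
  step 11: m=13, q=15, a=1
  step 12: m=2, q=13, a=1
  step 13: m=11, q=6, a=4
  step 14: m=13, q=5, a=5
  step 15: m=12, q=11, a=2
  step 16: m=10, q=9, a=2
  step 17: m=8, q=15, a=1
  step 18: m=7, q=10, a=2
  step 19: m=13, q=3, a=9
  step 20: m=14, q=1, a=28
a_20 = 2*a_0 = 28, so the period closes here.
sqrt(199) = [14; 9, 2, 1, 2, 2, 5, 4, 1, 1, 13, 1, 1, 4, 5, 2, 2, 1, 2, 9, 28]
Period length = 20

20


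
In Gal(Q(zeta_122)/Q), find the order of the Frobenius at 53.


The Frobenius at p in Gal(Q(zeta_n)/Q) = (Z/nZ)* is the class of p, so its order is ord_122(53), the smallest k >= 1 with 53^k = 1 mod 122.
n = 122 = 2 * 61, phi(122) = 60; the order divides phi(n).
Divisors of 60: 1, 2, 3, 4, 5, 6, 10, 12, 15, 20, 30, 60
Repeated squaring mod 122: 53^1 = 53, 53^2 = 3, 53^4 = 9, 53^8 = 81, 53^16 = 95, 53^32 = 119
Test divisors in increasing order:
  k=1: 53^1 = 53 mod 122
  k=2: 53^2 = 3 mod 122
  k=3: 53^3 = 3 * 53 = 37 mod 122
  k=4: 53^4 = 9 mod 122
  k=5: 53^5 = 9 * 53 = 111 mod 122
  k=6: 53^6 = 9 * 3 = 27 mod 122
  k=10: 53^10 = 81 * 3 = 121 mod 122
  k=12: 53^12 = 81 * 9 = 119 mod 122
  k=15: 53^15 = 81 * 9 * 3 * 53 = 11 mod 122
  k=20: 53^20 = 95 * 9 = 1 mod 122  <- first divisor giving 1
Order = 20

20


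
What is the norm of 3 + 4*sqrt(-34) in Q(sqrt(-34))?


N(a + b*sqrt(d)) = a^2 - d*b^2
= (3)^2 - (-34)*(4)^2
= 9 + 544
= 553

553


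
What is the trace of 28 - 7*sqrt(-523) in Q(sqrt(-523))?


Tr(a + b*sqrt(d)) = (a + b*sqrt(d)) + (a - b*sqrt(d)) = 2a
= 2 * (28)
= 56

56


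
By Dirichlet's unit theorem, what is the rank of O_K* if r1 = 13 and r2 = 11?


By Dirichlet's unit theorem:
rank = r1 + r2 - 1
= 13 + 11 - 1
= 23

23


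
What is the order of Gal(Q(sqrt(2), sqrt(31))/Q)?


The 2 square roots of distinct primes are multiplicatively independent over Q,
so [K:Q] = 2^2 and Gal(K/Q) is isomorphic to (Z/2Z)^2.
|Gal| = 2^2 = 4

4


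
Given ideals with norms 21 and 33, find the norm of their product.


N(IJ) = N(I) * N(J)
= 21 * 33
= 693

693


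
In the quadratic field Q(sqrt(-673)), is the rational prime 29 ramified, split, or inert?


K = Q(sqrt(-673)). Since d mod 4 = 3, disc(K) = -2692.
Check p | disc: -2692 mod 29 = 5.
p does not divide disc. Compute Legendre symbol (d/p):
23^((29-1)/2) mod 29 = 1
(d/p) = 1, so p splits: (p) = P*P' with e=1, f=1, g=2.
Therefore p is split.

split


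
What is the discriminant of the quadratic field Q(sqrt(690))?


For K = Q(sqrt(d)) with d squarefree: disc(K) = d if d = 1 mod 4, and disc(K) = 4d if d = 2 or 3 mod 4.
Here d = 690, and d mod 4 = 2.
d = 2 mod 4, not 1 (O_K = Z[sqrt(d)]), so disc(K) = 4d = 4 * (690) = 2760

2760


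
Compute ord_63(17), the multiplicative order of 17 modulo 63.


We want ord_63(17), the smallest k >= 1 with 17^k = 1 mod 63.
n = 63 = 3^2 * 7, phi(63) = 36; the order divides phi(n).
Divisors of 36: 1, 2, 3, 4, 6, 9, 12, 18, 36
Repeated squaring mod 63: 17^1 = 17, 17^2 = 37, 17^4 = 46, 17^8 = 37, 17^16 = 46, 17^32 = 37
Test divisors in increasing order:
  k=1: 17^1 = 17 mod 63
  k=2: 17^2 = 37 mod 63
  k=3: 17^3 = 37 * 17 = 62 mod 63
  k=4: 17^4 = 46 mod 63
  k=6: 17^6 = 46 * 37 = 1 mod 63  <- first divisor giving 1
Order = 6

6


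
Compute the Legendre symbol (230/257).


p = 257 is prime, so compute (230/257) with the reciprocity algorithm (Jacobi-symbol steps: pull out 2s via (2/n), flip via reciprocity, reduce):
  pull out 2: (2/257) = +1  (since 257 mod 8 = 1)
  reciprocity: (115/257) -> +(257/115)
  reduce: (27/115)
  reciprocity: (27/115) -> -(115/27)
  reduce: (7/27)
  reciprocity: (7/27) -> -(27/7)
  reduce: (6/7)
  pull out 2: (2/7) = +1  (since 7 mod 8 = 7)
  reciprocity: (3/7) -> -(7/3)
  reduce: (1/3)
  (1/3) = 1
Product of signs = -1
(230/257) = -1

-1


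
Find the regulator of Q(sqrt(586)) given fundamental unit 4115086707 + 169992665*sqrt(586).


epsilon = 4115086707 + 169992665*sqrt(586)
= 8.2302e+09
R = ln(8.2302e+09)
= 22.8311

22.8311


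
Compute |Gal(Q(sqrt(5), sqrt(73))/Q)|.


The 2 square roots of distinct primes are multiplicatively independent over Q,
so [K:Q] = 2^2 and Gal(K/Q) is isomorphic to (Z/2Z)^2.
|Gal| = 2^2 = 4

4


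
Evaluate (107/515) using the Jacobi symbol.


Compute (107/515) via quadratic reciprocity:
  reciprocity: (107/515) -> -(515/107)
  reduce: (87/107)
  reciprocity: (87/107) -> -(107/87)
  reduce: (20/87)
  pull out 2: (2/87) = +1  (since 87 mod 8 = 7)
  pull out 2: (2/87) = +1  (since 87 mod 8 = 7)
  reciprocity: (5/87) -> +(87/5)
  reduce: (2/5)
  pull out 2: (2/5) = -1  (since 5 mod 8 = 5)
  (1/5) = 1
Product of signs = -1

-1


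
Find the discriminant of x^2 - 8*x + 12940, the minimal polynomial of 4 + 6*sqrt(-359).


The element 4 + 6*sqrt(-359) has minimal polynomial:
x^2 - 8*x + 12940
Discriminant = (-8)^2 - 4*(12940)
= 64 - 51760
= -51696

-51696


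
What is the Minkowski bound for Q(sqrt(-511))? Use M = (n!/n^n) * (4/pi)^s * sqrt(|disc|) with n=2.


d = -511, d mod 4 = 1, so disc(K) = d = -511; |disc(K)| = 511
Imaginary quadratic field, so n = 2, s = r2 = 1, r1 = 0
M = (n!/n^n) * (4/pi)^s * sqrt(|disc(K)|) = (2!/2^2) * (4/pi)^1 * sqrt(511)
= 0.5 * 1.273240 * 22.605309
= 14.3910

14.3910


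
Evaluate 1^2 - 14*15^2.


x^2 - d*y^2
= 1^2 - 14*15^2
= 1 - 3150
= -3149

-3149


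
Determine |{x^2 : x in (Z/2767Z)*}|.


For prime p, the number of non-zero quadratic residues is (p-1)/2.
= (2767-1)/2
= 1383

1383


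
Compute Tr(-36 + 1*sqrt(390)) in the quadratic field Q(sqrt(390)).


Tr(a + b*sqrt(d)) = (a + b*sqrt(d)) + (a - b*sqrt(d)) = 2a
= 2 * (-36)
= -72

-72


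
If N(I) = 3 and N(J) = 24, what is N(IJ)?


N(IJ) = N(I) * N(J)
= 3 * 24
= 72

72


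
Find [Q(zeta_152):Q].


The degree equals Euler's totient phi(152).
152 = 2^3 * 19
phi(152) = 72

72


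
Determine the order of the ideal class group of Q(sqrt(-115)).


K = Q(sqrt(-115)). d mod 4 = 1, so D = disc(K) = d = -115
h(K) equals the number of primitive reduced positive-definite forms (a, b, c) = a*x^2 + b*x*y + c*y^2 with b^2 - 4ac = D,
where reduced means |b| <= a <= c, with b >= 0 whenever |b| = a or a = c, and primitive means gcd(a, b, c) = 1.
Reduced forces 3a^2 <= |D| = 115, so 1 <= a <= 6; b must have the parity of D, and c = (b^2 - D)/(4a) must be an integer >= a.
Enumerate a = 1..6, b in [-a, a]:
  a=1: (1, 1, 29)  [1]
  a=2..4: none
  a=5: (5, 5, 7)  [1]
  a=6: none
Total reduced forms: 1 + 1 = 2
h = 2

2


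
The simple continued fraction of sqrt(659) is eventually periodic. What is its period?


Run the CF algorithm for sqrt(659).
a_0 = floor(sqrt(659)) = 25; set m_0=0, q_0=1.
Recurrence: m' = q*a - m,  q' = (d - m'^2)/q,  a' = floor((a_0 + m')/q').
  step 1: m=25, q=34, a=1
  step 2: m=9, q=17, a=2
  step 3: m=25, q=2, a=25
  step 4: m=25, q=17, a=2
  step 5: m=9, q=34, a=1
  step 6: m=25, q=1, a=50
a_6 = 2*a_0 = 50, so the period closes here.
sqrt(659) = [25; 1, 2, 25, 2, 1, 50]
Period length = 6

6


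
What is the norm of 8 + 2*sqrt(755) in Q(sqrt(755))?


N(a + b*sqrt(d)) = a^2 - d*b^2
= (8)^2 - (755)*(2)^2
= 64 - 3020
= -2956

-2956


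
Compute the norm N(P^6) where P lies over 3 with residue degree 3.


N(P^a) = p^(a*f)
= 3^(6*3)
= 3^18
= 387420489

387420489


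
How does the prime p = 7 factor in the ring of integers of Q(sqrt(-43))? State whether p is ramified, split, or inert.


K = Q(sqrt(-43)). Since d mod 4 = 1, disc(K) = -43.
Check p | disc: -43 mod 7 = 6.
p does not divide disc. Compute Legendre symbol (d/p):
6^((7-1)/2) mod 7 = -1
(d/p) = -1, so p is inert: (p) stays prime with e=1, f=2, g=1.
Therefore p is inert.

inert


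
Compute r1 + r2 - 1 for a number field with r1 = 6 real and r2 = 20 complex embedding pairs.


By Dirichlet's unit theorem:
rank = r1 + r2 - 1
= 6 + 20 - 1
= 25

25


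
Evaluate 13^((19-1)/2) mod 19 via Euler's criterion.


p = 19 is prime and the exponent is (p-1)/2 = 9, so by Euler's criterion 13^9 = (13/19) = +1 or -1 mod 19.
Compute by square-and-multiply:
  9 = 8 + 1 (binary 1001)
  Repeated squaring mod 19: 13^1 = 13, 13^2 = 17, 13^4 = 4, 13^8 = 16
  13^9 = 13^8 * 13^1 = 16 * 13 mod 19
    16 * 13 = 208 = 18 mod 19
  13^9 = 18 mod 19
Result 18 = p - 1 = -1 mod 19: 13 is a quadratic non-residue mod 19. As a residue in [0, p-1] the value is 18.
13^9 mod 19 = 18

18
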